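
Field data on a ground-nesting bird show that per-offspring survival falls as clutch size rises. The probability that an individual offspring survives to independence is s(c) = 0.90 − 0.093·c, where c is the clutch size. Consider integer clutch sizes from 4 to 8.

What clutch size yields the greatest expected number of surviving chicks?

5

Expected surviving chicks = c × s(c):
  c=4: 4 × 0.528 = 2.112
  c=5: 5 × 0.435 = 2.175
  c=6: 6 × 0.342 = 2.052
  c=7: 7 × 0.249 = 1.743
  c=8: 8 × 0.156 = 1.248
Maximum at c = 5 (2.175 surviving chicks).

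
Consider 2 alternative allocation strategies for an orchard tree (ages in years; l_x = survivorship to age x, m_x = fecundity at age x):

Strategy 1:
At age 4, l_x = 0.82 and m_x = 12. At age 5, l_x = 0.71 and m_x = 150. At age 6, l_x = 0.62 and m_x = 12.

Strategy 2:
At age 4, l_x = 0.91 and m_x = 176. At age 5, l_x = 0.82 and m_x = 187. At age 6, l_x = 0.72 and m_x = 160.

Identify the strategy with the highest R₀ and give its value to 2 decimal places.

428.70

Strategy 1: R₀ = 0.82×12 + 0.71×150 + 0.62×12 = 123.7800
Strategy 2: R₀ = 0.91×176 + 0.82×187 + 0.72×160 = 428.7000
Highest R₀: strategy 2 with 428.7000.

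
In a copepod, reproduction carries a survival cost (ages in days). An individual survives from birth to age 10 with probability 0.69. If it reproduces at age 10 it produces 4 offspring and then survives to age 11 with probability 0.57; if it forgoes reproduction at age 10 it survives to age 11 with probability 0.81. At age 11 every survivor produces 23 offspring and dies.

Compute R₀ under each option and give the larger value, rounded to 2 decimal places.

12.85

breed at age 10: R₀ = 0.69 × (4 + 0.57 × 23) = 0.69 × 17.1100 = 11.8059
delay to age 11: R₀ = 0.69 × (0.81 × 23) = 0.69 × 18.6300 = 12.8547
Higher: delay to age 11 (12.8547).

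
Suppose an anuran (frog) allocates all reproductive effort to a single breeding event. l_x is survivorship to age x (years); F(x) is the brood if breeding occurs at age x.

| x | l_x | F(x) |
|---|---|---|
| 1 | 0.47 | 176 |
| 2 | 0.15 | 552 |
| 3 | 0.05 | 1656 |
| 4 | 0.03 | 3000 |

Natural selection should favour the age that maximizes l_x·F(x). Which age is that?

Expected offspring if breeding at age x = l_x × F(x):
  age 1: 0.47 × 176 = 82.720
  age 2: 0.15 × 552 = 82.800
  age 3: 0.05 × 1656 = 82.800
  age 4: 0.03 × 3000 = 90.000
Maximum at age 4 (90.000).

4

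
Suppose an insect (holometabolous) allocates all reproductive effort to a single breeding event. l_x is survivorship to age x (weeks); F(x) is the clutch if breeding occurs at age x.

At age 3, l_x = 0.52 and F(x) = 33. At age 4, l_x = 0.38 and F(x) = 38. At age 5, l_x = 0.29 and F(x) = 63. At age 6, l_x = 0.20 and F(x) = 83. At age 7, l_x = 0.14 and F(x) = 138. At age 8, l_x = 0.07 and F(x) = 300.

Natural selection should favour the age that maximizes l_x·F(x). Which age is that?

Expected offspring if breeding at age x = l_x × F(x):
  age 3: 0.52 × 33 = 17.160
  age 4: 0.38 × 38 = 14.440
  age 5: 0.29 × 63 = 18.270
  age 6: 0.20 × 83 = 16.600
  age 7: 0.14 × 138 = 19.320
  age 8: 0.07 × 300 = 21.000
Maximum at age 8 (21.000).

8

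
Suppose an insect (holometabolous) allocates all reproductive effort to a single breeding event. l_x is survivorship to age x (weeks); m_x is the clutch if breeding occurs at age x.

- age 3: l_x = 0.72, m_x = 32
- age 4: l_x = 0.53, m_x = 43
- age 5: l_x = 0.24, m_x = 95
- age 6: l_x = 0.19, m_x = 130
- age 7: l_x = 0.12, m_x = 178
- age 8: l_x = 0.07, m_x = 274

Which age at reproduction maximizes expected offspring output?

6

Expected offspring if breeding at age x = l_x × m_x:
  age 3: 0.72 × 32 = 23.040
  age 4: 0.53 × 43 = 22.790
  age 5: 0.24 × 95 = 22.800
  age 6: 0.19 × 130 = 24.700
  age 7: 0.12 × 178 = 21.360
  age 8: 0.07 × 274 = 19.180
Maximum at age 6 (24.700).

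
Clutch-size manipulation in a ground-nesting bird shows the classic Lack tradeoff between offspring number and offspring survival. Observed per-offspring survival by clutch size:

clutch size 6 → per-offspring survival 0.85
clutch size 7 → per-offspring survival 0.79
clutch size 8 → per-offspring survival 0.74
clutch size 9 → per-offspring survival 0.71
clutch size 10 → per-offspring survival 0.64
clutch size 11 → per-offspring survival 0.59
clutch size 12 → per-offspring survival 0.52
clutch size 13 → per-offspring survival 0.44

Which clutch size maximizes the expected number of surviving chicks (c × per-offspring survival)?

11

Expected surviving chicks = c × s(c):
  c=6: 6 × 0.85 = 5.100
  c=7: 7 × 0.79 = 5.530
  c=8: 8 × 0.74 = 5.920
  c=9: 9 × 0.71 = 6.390
  c=10: 10 × 0.64 = 6.400
  c=11: 11 × 0.59 = 6.490
  c=12: 12 × 0.52 = 6.240
  c=13: 13 × 0.44 = 5.720
Maximum at c = 11 (6.490 surviving chicks).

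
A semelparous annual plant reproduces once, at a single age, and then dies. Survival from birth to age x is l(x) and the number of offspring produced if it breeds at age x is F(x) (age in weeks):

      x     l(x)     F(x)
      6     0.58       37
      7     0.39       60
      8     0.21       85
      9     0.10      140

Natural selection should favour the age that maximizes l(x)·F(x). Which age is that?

7

Expected offspring if breeding at age x = l(x) × F(x):
  age 6: 0.58 × 37 = 21.460
  age 7: 0.39 × 60 = 23.400
  age 8: 0.21 × 85 = 17.850
  age 9: 0.10 × 140 = 14.000
Maximum at age 7 (23.400).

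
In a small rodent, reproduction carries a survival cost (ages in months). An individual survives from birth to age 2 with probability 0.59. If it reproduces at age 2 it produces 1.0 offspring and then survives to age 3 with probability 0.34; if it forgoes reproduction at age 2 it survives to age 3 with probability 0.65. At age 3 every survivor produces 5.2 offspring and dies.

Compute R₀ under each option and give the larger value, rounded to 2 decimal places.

1.99

breed at age 2: R₀ = 0.59 × (1.0 + 0.34 × 5.2) = 0.59 × 2.7680 = 1.6331
delay to age 3: R₀ = 0.59 × (0.65 × 5.2) = 0.59 × 3.3800 = 1.9942
Higher: delay to age 3 (1.9942).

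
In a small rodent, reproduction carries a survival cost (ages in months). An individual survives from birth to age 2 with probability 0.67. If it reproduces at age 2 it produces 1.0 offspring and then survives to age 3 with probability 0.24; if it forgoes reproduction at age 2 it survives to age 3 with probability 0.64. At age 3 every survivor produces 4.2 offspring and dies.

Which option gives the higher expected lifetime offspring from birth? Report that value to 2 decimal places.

breed at age 2: R₀ = 0.67 × (1.0 + 0.24 × 4.2) = 0.67 × 2.0080 = 1.3454
delay to age 3: R₀ = 0.67 × (0.64 × 4.2) = 0.67 × 2.6880 = 1.8010
Higher: delay to age 3 (1.8010).

1.80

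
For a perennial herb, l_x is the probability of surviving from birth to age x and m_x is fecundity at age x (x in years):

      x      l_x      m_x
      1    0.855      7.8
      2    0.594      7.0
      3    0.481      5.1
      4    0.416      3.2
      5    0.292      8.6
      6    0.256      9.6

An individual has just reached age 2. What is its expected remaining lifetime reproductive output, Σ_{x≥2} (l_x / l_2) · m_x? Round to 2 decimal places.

l_2 = 0.594. Conditional survival from age 2 to x is l_x / l_2.
  x=2: (0.594/0.594) × 7.0 = 7.0000
  x=3: (0.481/0.594) × 5.1 = 4.1298
  x=4: (0.416/0.594) × 3.2 = 2.2411
  x=5: (0.292/0.594) × 8.6 = 4.2276
  x=6: (0.256/0.594) × 9.6 = 4.1374
Sum = 7.0000 + 4.1298 + 2.2411 + 4.2276 + 4.1374 = 21.7359

21.74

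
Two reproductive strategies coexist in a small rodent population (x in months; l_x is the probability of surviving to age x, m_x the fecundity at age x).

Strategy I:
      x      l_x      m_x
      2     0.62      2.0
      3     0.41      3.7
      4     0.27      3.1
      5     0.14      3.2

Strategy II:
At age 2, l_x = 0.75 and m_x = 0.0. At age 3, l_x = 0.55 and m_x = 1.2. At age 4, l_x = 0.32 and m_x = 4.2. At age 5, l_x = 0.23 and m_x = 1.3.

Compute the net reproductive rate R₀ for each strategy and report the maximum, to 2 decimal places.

Strategy I: R₀ = 0.62×2.0 + 0.41×3.7 + 0.27×3.1 + 0.14×3.2 = 4.0420
Strategy II: R₀ = 0.75×0.0 + 0.55×1.2 + 0.32×4.2 + 0.23×1.3 = 2.3030
Highest R₀: strategy I with 4.0420.

4.04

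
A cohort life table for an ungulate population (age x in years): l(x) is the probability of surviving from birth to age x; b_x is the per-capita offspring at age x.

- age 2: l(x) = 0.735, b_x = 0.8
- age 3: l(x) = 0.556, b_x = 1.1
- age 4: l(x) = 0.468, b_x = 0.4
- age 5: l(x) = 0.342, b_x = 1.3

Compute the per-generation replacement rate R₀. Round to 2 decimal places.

1.83

R₀ = Σ l(x) b_x:
  age 2: 0.735 × 0.8 = 0.5880
  age 3: 0.556 × 1.1 = 0.6116
  age 4: 0.468 × 0.4 = 0.1872
  age 5: 0.342 × 1.3 = 0.4446
R₀ = 0.5880 + 0.6116 + 0.1872 + 0.4446 = 1.8314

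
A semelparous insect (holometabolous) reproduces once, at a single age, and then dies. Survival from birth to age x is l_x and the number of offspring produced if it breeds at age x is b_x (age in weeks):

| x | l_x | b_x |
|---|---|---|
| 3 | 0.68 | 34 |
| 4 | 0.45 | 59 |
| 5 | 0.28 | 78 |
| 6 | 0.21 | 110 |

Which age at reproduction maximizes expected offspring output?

Expected offspring if breeding at age x = l_x × b_x:
  age 3: 0.68 × 34 = 23.120
  age 4: 0.45 × 59 = 26.550
  age 5: 0.28 × 78 = 21.840
  age 6: 0.21 × 110 = 23.100
Maximum at age 4 (26.550).

4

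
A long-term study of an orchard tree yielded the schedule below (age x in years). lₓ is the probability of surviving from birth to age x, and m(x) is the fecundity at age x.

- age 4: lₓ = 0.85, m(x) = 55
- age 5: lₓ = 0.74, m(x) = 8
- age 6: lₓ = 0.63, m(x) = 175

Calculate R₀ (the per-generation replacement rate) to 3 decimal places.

R₀ = Σ lₓ m(x):
  age 4: 0.85 × 55 = 46.7500
  age 5: 0.74 × 8 = 5.9200
  age 6: 0.63 × 175 = 110.2500
R₀ = 46.7500 + 5.9200 + 110.2500 = 162.9200

162.920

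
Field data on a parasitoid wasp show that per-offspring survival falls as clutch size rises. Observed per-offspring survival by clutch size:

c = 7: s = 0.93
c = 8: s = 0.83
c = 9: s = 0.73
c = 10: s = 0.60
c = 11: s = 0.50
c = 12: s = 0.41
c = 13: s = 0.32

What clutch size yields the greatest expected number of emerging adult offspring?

8

Expected emerging adult offspring = c × s(c):
  c=7: 7 × 0.93 = 6.510
  c=8: 8 × 0.83 = 6.640
  c=9: 9 × 0.73 = 6.570
  c=10: 10 × 0.60 = 6.000
  c=11: 11 × 0.50 = 5.500
  c=12: 12 × 0.41 = 4.920
  c=13: 13 × 0.32 = 4.160
Maximum at c = 8 (6.640 emerging adult offspring).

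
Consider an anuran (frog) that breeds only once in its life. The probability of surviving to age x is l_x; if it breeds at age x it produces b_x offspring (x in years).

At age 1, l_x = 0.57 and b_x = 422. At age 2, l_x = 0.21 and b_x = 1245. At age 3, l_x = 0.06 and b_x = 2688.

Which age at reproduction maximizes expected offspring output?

Expected offspring if breeding at age x = l_x × b_x:
  age 1: 0.57 × 422 = 240.540
  age 2: 0.21 × 1245 = 261.450
  age 3: 0.06 × 2688 = 161.280
Maximum at age 2 (261.450).

2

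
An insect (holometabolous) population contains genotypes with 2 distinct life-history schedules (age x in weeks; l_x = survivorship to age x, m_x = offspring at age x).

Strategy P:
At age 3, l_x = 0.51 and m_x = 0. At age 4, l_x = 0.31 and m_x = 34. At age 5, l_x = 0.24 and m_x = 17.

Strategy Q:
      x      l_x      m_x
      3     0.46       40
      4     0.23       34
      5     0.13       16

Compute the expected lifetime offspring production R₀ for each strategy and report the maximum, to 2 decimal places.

28.30

Strategy P: R₀ = 0.51×0 + 0.31×34 + 0.24×17 = 14.6200
Strategy Q: R₀ = 0.46×40 + 0.23×34 + 0.13×16 = 28.3000
Highest R₀: strategy Q with 28.3000.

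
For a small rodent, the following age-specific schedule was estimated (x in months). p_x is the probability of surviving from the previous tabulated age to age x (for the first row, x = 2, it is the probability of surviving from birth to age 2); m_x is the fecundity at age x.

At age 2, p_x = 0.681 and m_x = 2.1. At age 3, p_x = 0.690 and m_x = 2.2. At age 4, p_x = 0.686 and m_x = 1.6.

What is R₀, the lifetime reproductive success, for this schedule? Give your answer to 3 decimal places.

2.980

Survivorship from birth: l_x = p_2·p_3·…·p_x.
  l_2 = 0.68100
  l_3 = 0.46989
  l_4 = 0.32234
R₀ = Σ l_x m_x:
  age 2: 0.68100 × 2.1 = 1.4301
  age 3: 0.46989 × 2.2 = 1.0338
  age 4: 0.32234 × 1.6 = 0.5157
R₀ = 1.4301 + 1.0338 + 0.5157 = 2.9796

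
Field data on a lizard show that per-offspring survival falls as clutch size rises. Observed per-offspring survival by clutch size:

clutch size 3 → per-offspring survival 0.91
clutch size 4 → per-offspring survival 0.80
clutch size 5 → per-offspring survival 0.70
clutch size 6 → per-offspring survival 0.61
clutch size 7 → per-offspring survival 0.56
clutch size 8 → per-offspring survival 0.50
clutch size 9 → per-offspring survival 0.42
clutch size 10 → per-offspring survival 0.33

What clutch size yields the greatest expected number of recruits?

Expected recruits = c × s(c):
  c=3: 3 × 0.91 = 2.730
  c=4: 4 × 0.80 = 3.200
  c=5: 5 × 0.70 = 3.500
  c=6: 6 × 0.61 = 3.660
  c=7: 7 × 0.56 = 3.920
  c=8: 8 × 0.50 = 4.000
  c=9: 9 × 0.42 = 3.780
  c=10: 10 × 0.33 = 3.300
Maximum at c = 8 (4.000 recruits).

8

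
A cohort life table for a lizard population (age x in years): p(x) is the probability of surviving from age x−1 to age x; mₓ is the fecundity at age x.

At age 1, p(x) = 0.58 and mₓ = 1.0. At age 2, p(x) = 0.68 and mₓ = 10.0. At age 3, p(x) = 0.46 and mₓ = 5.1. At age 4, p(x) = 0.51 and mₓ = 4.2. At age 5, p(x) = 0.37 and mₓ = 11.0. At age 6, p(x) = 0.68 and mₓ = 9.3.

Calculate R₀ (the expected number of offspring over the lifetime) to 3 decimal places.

6.431

Survivorship from birth: l_x = p_1·p_2·…·p_x.
  l_1 = 0.58000
  l_2 = 0.39440
  l_3 = 0.18142
  l_4 = 0.09253
  l_5 = 0.03423
  l_6 = 0.02328
R₀ = Σ l_x mₓ:
  age 1: 0.58000 × 1.0 = 0.5800
  age 2: 0.39440 × 10.0 = 3.9440
  age 3: 0.18142 × 5.1 = 0.9252
  age 4: 0.09253 × 4.2 = 0.3886
  age 5: 0.03423 × 11.0 = 0.3765
  age 6: 0.02328 × 9.3 = 0.2165
R₀ = 0.5800 + 3.9440 + 0.9252 + 0.3886 + 0.3765 + 0.2165 = 6.4309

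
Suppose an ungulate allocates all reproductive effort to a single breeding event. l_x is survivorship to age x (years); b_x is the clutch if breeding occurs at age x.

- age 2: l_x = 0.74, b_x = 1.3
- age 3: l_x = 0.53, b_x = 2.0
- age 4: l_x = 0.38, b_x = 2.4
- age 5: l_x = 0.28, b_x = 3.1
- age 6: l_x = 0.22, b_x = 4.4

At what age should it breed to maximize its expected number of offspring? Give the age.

3

Expected offspring if breeding at age x = l_x × b_x:
  age 2: 0.74 × 1.3 = 0.962
  age 3: 0.53 × 2.0 = 1.060
  age 4: 0.38 × 2.4 = 0.912
  age 5: 0.28 × 3.1 = 0.868
  age 6: 0.22 × 4.4 = 0.968
Maximum at age 3 (1.060).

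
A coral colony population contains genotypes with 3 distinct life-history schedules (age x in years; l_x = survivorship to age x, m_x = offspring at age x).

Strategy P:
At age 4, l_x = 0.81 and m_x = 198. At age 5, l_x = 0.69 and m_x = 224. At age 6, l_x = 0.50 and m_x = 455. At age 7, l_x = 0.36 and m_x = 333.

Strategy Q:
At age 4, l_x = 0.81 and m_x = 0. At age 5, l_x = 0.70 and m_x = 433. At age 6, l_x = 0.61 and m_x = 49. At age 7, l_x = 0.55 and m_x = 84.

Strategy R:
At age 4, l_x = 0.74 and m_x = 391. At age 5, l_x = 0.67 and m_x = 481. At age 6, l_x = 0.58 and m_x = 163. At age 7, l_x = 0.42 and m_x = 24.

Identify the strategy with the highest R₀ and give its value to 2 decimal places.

Strategy P: R₀ = 0.81×198 + 0.69×224 + 0.50×455 + 0.36×333 = 662.3200
Strategy Q: R₀ = 0.81×0 + 0.70×433 + 0.61×49 + 0.55×84 = 379.1900
Strategy R: R₀ = 0.74×391 + 0.67×481 + 0.58×163 + 0.42×24 = 716.2300
Highest R₀: strategy R with 716.2300.

716.23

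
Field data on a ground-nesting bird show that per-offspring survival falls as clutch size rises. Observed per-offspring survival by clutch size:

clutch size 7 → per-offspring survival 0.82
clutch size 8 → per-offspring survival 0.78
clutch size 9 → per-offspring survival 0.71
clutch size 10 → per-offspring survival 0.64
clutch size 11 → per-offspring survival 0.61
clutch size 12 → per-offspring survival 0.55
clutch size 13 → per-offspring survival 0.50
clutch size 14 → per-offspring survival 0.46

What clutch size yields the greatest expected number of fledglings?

Expected fledglings = c × s(c):
  c=7: 7 × 0.82 = 5.740
  c=8: 8 × 0.78 = 6.240
  c=9: 9 × 0.71 = 6.390
  c=10: 10 × 0.64 = 6.400
  c=11: 11 × 0.61 = 6.710
  c=12: 12 × 0.55 = 6.600
  c=13: 13 × 0.50 = 6.500
  c=14: 14 × 0.46 = 6.440
Maximum at c = 11 (6.710 fledglings).

11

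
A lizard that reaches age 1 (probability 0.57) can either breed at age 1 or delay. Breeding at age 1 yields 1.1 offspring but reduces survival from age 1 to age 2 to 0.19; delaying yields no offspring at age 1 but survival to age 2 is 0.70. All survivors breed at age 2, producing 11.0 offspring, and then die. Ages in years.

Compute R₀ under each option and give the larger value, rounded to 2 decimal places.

4.39

breed at age 1: R₀ = 0.57 × (1.1 + 0.19 × 11.0) = 0.57 × 3.1900 = 1.8183
delay to age 2: R₀ = 0.57 × (0.70 × 11.0) = 0.57 × 7.7000 = 4.3890
Higher: delay to age 2 (4.3890).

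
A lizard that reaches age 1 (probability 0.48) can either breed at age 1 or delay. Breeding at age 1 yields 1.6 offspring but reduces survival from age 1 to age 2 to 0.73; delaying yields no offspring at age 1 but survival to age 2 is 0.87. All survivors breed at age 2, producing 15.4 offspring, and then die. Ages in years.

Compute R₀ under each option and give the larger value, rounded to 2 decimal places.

breed at age 1: R₀ = 0.48 × (1.6 + 0.73 × 15.4) = 0.48 × 12.8420 = 6.1642
delay to age 2: R₀ = 0.48 × (0.87 × 15.4) = 0.48 × 13.3980 = 6.4310
Higher: delay to age 2 (6.4310).

6.43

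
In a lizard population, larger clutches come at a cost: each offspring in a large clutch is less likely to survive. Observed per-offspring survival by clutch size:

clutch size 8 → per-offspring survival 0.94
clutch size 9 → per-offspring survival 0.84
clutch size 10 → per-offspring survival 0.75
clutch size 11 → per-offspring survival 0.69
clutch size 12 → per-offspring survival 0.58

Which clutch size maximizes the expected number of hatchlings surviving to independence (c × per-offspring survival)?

Expected hatchlings surviving to independence = c × s(c):
  c=8: 8 × 0.94 = 7.520
  c=9: 9 × 0.84 = 7.560
  c=10: 10 × 0.75 = 7.500
  c=11: 11 × 0.69 = 7.590
  c=12: 12 × 0.58 = 6.960
Maximum at c = 11 (7.590 hatchlings surviving to independence).

11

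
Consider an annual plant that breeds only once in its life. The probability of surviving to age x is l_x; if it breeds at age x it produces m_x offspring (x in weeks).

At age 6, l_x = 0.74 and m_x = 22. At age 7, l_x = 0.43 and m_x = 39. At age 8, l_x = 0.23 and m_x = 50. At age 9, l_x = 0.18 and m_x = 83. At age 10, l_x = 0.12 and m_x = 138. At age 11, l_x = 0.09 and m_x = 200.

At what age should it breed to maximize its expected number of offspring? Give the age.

Expected offspring if breeding at age x = l_x × m_x:
  age 6: 0.74 × 22 = 16.280
  age 7: 0.43 × 39 = 16.770
  age 8: 0.23 × 50 = 11.500
  age 9: 0.18 × 83 = 14.940
  age 10: 0.12 × 138 = 16.560
  age 11: 0.09 × 200 = 18.000
Maximum at age 11 (18.000).

11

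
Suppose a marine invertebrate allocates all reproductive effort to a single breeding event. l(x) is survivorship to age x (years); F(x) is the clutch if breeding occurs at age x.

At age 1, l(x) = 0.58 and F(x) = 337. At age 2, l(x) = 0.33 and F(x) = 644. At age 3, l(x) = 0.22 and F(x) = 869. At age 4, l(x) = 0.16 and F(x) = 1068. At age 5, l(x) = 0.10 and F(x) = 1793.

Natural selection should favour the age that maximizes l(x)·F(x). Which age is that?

Expected offspring if breeding at age x = l(x) × F(x):
  age 1: 0.58 × 337 = 195.460
  age 2: 0.33 × 644 = 212.520
  age 3: 0.22 × 869 = 191.180
  age 4: 0.16 × 1068 = 170.880
  age 5: 0.10 × 1793 = 179.300
Maximum at age 2 (212.520).

2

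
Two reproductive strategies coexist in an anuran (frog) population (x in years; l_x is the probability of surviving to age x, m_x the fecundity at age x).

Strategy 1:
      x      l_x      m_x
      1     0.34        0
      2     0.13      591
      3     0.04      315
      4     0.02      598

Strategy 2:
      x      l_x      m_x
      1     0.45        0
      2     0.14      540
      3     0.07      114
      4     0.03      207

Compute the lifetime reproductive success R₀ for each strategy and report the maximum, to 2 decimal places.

101.39

Strategy 1: R₀ = 0.34×0 + 0.13×591 + 0.04×315 + 0.02×598 = 101.3900
Strategy 2: R₀ = 0.45×0 + 0.14×540 + 0.07×114 + 0.03×207 = 89.7900
Highest R₀: strategy 1 with 101.3900.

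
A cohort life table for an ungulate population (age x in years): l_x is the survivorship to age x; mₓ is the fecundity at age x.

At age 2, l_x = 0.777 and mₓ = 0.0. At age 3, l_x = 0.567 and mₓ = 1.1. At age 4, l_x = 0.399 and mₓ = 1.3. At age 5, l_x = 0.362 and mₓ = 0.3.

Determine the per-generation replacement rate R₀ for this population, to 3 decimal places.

1.251

R₀ = Σ l_x mₓ:
  age 2: 0.777 × 0.0 = 0.0000
  age 3: 0.567 × 1.1 = 0.6237
  age 4: 0.399 × 1.3 = 0.5187
  age 5: 0.362 × 0.3 = 0.1086
R₀ = 0.0000 + 0.6237 + 0.5187 + 0.1086 = 1.2510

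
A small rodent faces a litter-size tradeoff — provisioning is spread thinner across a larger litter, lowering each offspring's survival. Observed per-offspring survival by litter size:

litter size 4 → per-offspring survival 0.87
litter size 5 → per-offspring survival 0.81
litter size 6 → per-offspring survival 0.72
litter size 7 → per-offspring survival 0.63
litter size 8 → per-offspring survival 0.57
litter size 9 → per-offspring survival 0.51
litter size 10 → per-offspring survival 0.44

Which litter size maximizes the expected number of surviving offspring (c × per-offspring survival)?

Expected surviving offspring = c × s(c):
  c=4: 4 × 0.87 = 3.480
  c=5: 5 × 0.81 = 4.050
  c=6: 6 × 0.72 = 4.320
  c=7: 7 × 0.63 = 4.410
  c=8: 8 × 0.57 = 4.560
  c=9: 9 × 0.51 = 4.590
  c=10: 10 × 0.44 = 4.400
Maximum at c = 9 (4.590 surviving offspring).

9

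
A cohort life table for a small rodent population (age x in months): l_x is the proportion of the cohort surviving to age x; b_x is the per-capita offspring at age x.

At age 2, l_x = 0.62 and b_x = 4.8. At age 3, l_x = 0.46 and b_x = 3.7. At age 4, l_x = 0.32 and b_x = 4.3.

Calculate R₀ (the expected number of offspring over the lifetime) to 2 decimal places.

6.05

R₀ = Σ l_x b_x:
  age 2: 0.62 × 4.8 = 2.9760
  age 3: 0.46 × 3.7 = 1.7020
  age 4: 0.32 × 4.3 = 1.3760
R₀ = 2.9760 + 1.7020 + 1.3760 = 6.0540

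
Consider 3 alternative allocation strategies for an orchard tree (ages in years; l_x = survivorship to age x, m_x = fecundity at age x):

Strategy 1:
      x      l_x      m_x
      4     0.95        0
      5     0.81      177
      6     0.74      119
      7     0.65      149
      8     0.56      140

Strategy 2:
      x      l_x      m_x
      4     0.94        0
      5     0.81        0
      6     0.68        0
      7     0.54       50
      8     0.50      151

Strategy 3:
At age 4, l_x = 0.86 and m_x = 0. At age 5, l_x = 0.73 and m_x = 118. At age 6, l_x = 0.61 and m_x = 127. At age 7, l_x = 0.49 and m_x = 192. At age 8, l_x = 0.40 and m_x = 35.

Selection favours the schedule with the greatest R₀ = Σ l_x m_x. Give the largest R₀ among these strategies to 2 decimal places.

406.68

Strategy 1: R₀ = 0.95×0 + 0.81×177 + 0.74×119 + 0.65×149 + 0.56×140 = 406.6800
Strategy 2: R₀ = 0.94×0 + 0.81×0 + 0.68×0 + 0.54×50 + 0.50×151 = 102.5000
Strategy 3: R₀ = 0.86×0 + 0.73×118 + 0.61×127 + 0.49×192 + 0.40×35 = 271.6900
Highest R₀: strategy 1 with 406.6800.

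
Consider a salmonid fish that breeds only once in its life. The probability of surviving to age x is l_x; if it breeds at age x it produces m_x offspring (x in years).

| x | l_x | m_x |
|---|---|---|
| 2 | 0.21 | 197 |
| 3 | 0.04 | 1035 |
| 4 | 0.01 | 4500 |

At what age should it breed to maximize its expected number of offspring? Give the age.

4

Expected offspring if breeding at age x = l_x × m_x:
  age 2: 0.21 × 197 = 41.370
  age 3: 0.04 × 1035 = 41.400
  age 4: 0.01 × 4500 = 45.000
Maximum at age 4 (45.000).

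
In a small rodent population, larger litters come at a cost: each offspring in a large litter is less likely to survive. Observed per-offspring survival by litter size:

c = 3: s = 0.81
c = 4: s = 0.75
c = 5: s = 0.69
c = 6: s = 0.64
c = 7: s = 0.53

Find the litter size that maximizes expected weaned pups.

6

Expected weaned pups = c × s(c):
  c=3: 3 × 0.81 = 2.430
  c=4: 4 × 0.75 = 3.000
  c=5: 5 × 0.69 = 3.450
  c=6: 6 × 0.64 = 3.840
  c=7: 7 × 0.53 = 3.710
Maximum at c = 6 (3.840 weaned pups).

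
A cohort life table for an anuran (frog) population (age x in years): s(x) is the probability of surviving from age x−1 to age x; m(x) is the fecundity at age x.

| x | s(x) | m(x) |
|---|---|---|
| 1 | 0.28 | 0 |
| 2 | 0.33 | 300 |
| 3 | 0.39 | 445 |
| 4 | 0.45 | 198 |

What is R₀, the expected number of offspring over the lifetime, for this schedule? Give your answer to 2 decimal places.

46.97

Survivorship from birth: l_x = s_1·s_2·…·s_x.
  l_1 = 0.28000
  l_2 = 0.09240
  l_3 = 0.03604
  l_4 = 0.01622
R₀ = Σ l_x m(x):
  age 1: 0.28000 × 0 = 0.0000
  age 2: 0.09240 × 300 = 27.7200
  age 3: 0.03604 × 445 = 16.0378
  age 4: 0.01622 × 198 = 3.2116
R₀ = 0.0000 + 27.7200 + 16.0378 + 3.2116 = 46.9694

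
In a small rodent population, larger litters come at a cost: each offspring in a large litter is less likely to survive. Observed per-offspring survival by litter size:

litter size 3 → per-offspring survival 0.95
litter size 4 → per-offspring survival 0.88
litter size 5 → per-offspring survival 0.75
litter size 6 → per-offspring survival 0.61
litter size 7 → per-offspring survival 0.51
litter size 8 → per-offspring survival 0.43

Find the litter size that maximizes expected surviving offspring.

5

Expected surviving offspring = c × s(c):
  c=3: 3 × 0.95 = 2.850
  c=4: 4 × 0.88 = 3.520
  c=5: 5 × 0.75 = 3.750
  c=6: 6 × 0.61 = 3.660
  c=7: 7 × 0.51 = 3.570
  c=8: 8 × 0.43 = 3.440
Maximum at c = 5 (3.750 surviving offspring).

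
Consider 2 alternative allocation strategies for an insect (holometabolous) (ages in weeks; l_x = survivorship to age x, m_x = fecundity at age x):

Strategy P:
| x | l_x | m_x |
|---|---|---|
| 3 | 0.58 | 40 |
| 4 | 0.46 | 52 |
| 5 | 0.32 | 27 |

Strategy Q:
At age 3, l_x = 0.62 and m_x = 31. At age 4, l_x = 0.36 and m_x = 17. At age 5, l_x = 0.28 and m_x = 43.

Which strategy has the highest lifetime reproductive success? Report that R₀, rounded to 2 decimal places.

55.76

Strategy P: R₀ = 0.58×40 + 0.46×52 + 0.32×27 = 55.7600
Strategy Q: R₀ = 0.62×31 + 0.36×17 + 0.28×43 = 37.3800
Highest R₀: strategy P with 55.7600.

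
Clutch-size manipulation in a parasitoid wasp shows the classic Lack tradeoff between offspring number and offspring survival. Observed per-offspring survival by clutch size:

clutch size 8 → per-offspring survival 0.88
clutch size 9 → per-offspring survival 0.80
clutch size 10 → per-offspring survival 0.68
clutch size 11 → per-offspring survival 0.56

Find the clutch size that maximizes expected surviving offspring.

Expected surviving offspring = c × s(c):
  c=8: 8 × 0.88 = 7.040
  c=9: 9 × 0.80 = 7.200
  c=10: 10 × 0.68 = 6.800
  c=11: 11 × 0.56 = 6.160
Maximum at c = 9 (7.200 surviving offspring).

9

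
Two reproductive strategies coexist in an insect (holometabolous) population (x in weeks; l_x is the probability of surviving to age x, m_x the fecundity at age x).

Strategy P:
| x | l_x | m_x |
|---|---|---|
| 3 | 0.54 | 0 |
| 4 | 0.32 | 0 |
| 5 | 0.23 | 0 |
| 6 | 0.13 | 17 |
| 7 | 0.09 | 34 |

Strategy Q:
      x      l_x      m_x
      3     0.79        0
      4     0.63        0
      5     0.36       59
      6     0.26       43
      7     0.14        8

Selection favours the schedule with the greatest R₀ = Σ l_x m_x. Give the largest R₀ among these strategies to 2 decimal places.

Strategy P: R₀ = 0.54×0 + 0.32×0 + 0.23×0 + 0.13×17 + 0.09×34 = 5.2700
Strategy Q: R₀ = 0.79×0 + 0.63×0 + 0.36×59 + 0.26×43 + 0.14×8 = 33.5400
Highest R₀: strategy Q with 33.5400.

33.54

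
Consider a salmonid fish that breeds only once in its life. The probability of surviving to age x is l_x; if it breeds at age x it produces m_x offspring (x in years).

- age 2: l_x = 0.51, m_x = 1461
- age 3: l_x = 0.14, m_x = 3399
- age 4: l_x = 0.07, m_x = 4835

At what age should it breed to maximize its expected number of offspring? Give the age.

Expected offspring if breeding at age x = l_x × m_x:
  age 2: 0.51 × 1461 = 745.110
  age 3: 0.14 × 3399 = 475.860
  age 4: 0.07 × 4835 = 338.450
Maximum at age 2 (745.110).

2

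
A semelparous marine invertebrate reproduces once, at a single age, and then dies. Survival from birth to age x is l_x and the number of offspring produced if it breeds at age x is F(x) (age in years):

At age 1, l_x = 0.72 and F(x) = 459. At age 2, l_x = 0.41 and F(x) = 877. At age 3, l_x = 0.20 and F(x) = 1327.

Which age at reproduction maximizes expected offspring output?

2

Expected offspring if breeding at age x = l_x × F(x):
  age 1: 0.72 × 459 = 330.480
  age 2: 0.41 × 877 = 359.570
  age 3: 0.20 × 1327 = 265.400
Maximum at age 2 (359.570).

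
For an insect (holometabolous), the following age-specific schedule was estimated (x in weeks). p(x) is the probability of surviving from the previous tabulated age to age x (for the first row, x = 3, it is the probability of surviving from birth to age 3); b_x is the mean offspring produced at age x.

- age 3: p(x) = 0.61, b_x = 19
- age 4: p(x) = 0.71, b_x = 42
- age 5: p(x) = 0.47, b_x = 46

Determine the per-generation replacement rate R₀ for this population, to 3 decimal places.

Survivorship from birth: l_x = p_3·p_4·…·p_x.
  l_3 = 0.61000
  l_4 = 0.43310
  l_5 = 0.20356
R₀ = Σ l_x b_x:
  age 3: 0.61000 × 19 = 11.5900
  age 4: 0.43310 × 42 = 18.1902
  age 5: 0.20356 × 46 = 9.3638
R₀ = 11.5900 + 18.1902 + 9.3638 = 39.1440

39.144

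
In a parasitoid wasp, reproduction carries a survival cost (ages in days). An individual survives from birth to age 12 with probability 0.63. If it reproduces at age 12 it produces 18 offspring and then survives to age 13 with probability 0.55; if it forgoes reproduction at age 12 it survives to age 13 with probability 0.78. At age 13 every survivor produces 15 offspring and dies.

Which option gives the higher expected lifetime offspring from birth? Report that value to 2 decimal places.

16.54

breed at age 12: R₀ = 0.63 × (18 + 0.55 × 15) = 0.63 × 26.2500 = 16.5375
delay to age 13: R₀ = 0.63 × (0.78 × 15) = 0.63 × 11.7000 = 7.3710
Higher: breed at age 12 (16.5375).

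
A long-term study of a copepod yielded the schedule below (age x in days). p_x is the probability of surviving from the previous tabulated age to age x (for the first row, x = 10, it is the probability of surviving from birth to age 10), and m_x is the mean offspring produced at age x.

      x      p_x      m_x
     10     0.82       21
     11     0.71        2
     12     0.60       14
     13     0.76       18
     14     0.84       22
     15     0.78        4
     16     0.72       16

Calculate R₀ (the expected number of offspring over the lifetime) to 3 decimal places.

Survivorship from birth: l_x = p_10·p_11·…·p_x.
  l_10 = 0.82000
  l_11 = 0.58220
  l_12 = 0.34932
  l_13 = 0.26548
  l_14 = 0.22301
  l_15 = 0.17394
  l_16 = 0.12524
R₀ = Σ l_x m_x:
  age 10: 0.82000 × 21 = 17.2200
  age 11: 0.58220 × 2 = 1.1644
  age 12: 0.34932 × 14 = 4.8905
  age 13: 0.26548 × 18 = 4.7786
  age 14: 0.22301 × 22 = 4.9062
  age 15: 0.17394 × 4 = 0.6958
  age 16: 0.12524 × 16 = 2.0038
R₀ = 17.2200 + 1.1644 + 4.8905 + 4.7786 + 4.9062 + 0.6958 + 2.0038 = 35.6593

35.659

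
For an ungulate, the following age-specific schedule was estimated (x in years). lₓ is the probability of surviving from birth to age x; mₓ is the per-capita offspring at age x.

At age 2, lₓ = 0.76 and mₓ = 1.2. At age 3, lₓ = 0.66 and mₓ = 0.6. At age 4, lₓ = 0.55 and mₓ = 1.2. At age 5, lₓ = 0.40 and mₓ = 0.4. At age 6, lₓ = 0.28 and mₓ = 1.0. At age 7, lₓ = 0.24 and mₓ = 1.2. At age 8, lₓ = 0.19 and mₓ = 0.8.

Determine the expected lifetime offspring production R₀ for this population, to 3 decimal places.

R₀ = Σ lₓ mₓ:
  age 2: 0.76 × 1.2 = 0.9120
  age 3: 0.66 × 0.6 = 0.3960
  age 4: 0.55 × 1.2 = 0.6600
  age 5: 0.40 × 0.4 = 0.1600
  age 6: 0.28 × 1.0 = 0.2800
  age 7: 0.24 × 1.2 = 0.2880
  age 8: 0.19 × 0.8 = 0.1520
R₀ = 0.9120 + 0.3960 + 0.6600 + 0.1600 + 0.2800 + 0.2880 + 0.1520 = 2.8480

2.848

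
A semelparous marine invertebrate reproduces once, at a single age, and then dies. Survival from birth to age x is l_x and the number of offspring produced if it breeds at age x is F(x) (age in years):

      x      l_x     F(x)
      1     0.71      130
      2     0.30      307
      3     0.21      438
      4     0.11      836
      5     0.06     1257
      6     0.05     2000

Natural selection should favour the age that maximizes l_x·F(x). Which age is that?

6

Expected offspring if breeding at age x = l_x × F(x):
  age 1: 0.71 × 130 = 92.300
  age 2: 0.30 × 307 = 92.100
  age 3: 0.21 × 438 = 91.980
  age 4: 0.11 × 836 = 91.960
  age 5: 0.06 × 1257 = 75.420
  age 6: 0.05 × 2000 = 100.000
Maximum at age 6 (100.000).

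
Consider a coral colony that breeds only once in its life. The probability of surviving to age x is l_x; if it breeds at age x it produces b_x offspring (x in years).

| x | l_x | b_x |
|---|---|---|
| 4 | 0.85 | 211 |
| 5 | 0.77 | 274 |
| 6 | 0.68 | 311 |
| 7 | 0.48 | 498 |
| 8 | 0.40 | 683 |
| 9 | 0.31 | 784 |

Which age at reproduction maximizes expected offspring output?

Expected offspring if breeding at age x = l_x × b_x:
  age 4: 0.85 × 211 = 179.350
  age 5: 0.77 × 274 = 210.980
  age 6: 0.68 × 311 = 211.480
  age 7: 0.48 × 498 = 239.040
  age 8: 0.40 × 683 = 273.200
  age 9: 0.31 × 784 = 243.040
Maximum at age 8 (273.200).

8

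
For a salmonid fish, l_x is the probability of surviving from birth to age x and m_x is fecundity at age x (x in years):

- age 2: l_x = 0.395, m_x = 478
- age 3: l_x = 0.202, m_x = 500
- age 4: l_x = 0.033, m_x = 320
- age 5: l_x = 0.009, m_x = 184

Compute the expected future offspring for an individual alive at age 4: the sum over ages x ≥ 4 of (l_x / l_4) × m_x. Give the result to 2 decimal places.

370.18

l_4 = 0.033. Conditional survival from age 4 to x is l_x / l_4.
  x=4: (0.033/0.033) × 320 = 320.0000
  x=5: (0.009/0.033) × 184 = 50.1818
Sum = 320.0000 + 50.1818 = 370.1818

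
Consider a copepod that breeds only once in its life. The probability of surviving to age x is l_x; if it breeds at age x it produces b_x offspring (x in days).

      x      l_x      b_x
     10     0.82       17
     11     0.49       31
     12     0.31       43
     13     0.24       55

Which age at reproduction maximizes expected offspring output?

11

Expected offspring if breeding at age x = l_x × b_x:
  age 10: 0.82 × 17 = 13.940
  age 11: 0.49 × 31 = 15.190
  age 12: 0.31 × 43 = 13.330
  age 13: 0.24 × 55 = 13.200
Maximum at age 11 (15.190).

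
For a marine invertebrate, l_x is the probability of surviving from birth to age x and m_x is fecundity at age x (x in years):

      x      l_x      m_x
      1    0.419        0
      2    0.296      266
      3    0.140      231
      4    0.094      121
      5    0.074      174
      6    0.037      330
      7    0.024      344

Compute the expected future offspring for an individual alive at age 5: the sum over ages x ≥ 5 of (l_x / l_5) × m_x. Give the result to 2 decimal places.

450.57

l_5 = 0.074. Conditional survival from age 5 to x is l_x / l_5.
  x=5: (0.074/0.074) × 174 = 174.0000
  x=6: (0.037/0.074) × 330 = 165.0000
  x=7: (0.024/0.074) × 344 = 111.5676
Sum = 174.0000 + 165.0000 + 111.5676 = 450.5676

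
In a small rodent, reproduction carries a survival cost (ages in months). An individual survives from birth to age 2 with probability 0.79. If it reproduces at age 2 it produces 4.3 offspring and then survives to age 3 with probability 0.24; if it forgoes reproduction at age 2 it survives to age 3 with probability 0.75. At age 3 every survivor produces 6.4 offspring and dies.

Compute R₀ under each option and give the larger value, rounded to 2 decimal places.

4.61

breed at age 2: R₀ = 0.79 × (4.3 + 0.24 × 6.4) = 0.79 × 5.8360 = 4.6104
delay to age 3: R₀ = 0.79 × (0.75 × 6.4) = 0.79 × 4.8000 = 3.7920
Higher: breed at age 2 (4.6104).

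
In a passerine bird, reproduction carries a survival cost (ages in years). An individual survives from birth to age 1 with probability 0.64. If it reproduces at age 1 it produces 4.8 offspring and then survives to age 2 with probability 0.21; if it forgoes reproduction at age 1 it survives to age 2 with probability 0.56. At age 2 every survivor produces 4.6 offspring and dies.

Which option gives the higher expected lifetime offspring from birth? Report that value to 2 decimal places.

3.69

breed at age 1: R₀ = 0.64 × (4.8 + 0.21 × 4.6) = 0.64 × 5.7660 = 3.6902
delay to age 2: R₀ = 0.64 × (0.56 × 4.6) = 0.64 × 2.5760 = 1.6486
Higher: breed at age 1 (3.6902).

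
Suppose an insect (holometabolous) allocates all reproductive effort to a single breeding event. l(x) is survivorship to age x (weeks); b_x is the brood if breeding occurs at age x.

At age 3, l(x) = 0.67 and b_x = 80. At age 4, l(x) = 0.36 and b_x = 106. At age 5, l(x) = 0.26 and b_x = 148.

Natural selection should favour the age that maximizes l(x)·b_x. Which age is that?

3

Expected offspring if breeding at age x = l(x) × b_x:
  age 3: 0.67 × 80 = 53.600
  age 4: 0.36 × 106 = 38.160
  age 5: 0.26 × 148 = 38.480
Maximum at age 3 (53.600).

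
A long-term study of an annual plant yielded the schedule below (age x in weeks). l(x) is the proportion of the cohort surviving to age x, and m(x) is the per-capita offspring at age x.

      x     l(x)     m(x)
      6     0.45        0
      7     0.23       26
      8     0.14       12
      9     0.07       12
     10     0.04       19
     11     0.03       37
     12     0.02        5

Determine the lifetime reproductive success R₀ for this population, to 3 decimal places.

R₀ = Σ l(x) m(x):
  age 6: 0.45 × 0 = 0.0000
  age 7: 0.23 × 26 = 5.9800
  age 8: 0.14 × 12 = 1.6800
  age 9: 0.07 × 12 = 0.8400
  age 10: 0.04 × 19 = 0.7600
  age 11: 0.03 × 37 = 1.1100
  age 12: 0.02 × 5 = 0.1000
R₀ = 0.0000 + 5.9800 + 1.6800 + 0.8400 + 0.7600 + 1.1100 + 0.1000 = 10.4700

10.470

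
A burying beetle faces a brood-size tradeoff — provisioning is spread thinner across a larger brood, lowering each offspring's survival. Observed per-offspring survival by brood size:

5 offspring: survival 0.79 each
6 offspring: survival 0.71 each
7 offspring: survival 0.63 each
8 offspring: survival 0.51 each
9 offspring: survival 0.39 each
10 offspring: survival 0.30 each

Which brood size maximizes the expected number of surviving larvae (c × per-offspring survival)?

7

Expected surviving larvae = c × s(c):
  c=5: 5 × 0.79 = 3.950
  c=6: 6 × 0.71 = 4.260
  c=7: 7 × 0.63 = 4.410
  c=8: 8 × 0.51 = 4.080
  c=9: 9 × 0.39 = 3.510
  c=10: 10 × 0.30 = 3.000
Maximum at c = 7 (4.410 surviving larvae).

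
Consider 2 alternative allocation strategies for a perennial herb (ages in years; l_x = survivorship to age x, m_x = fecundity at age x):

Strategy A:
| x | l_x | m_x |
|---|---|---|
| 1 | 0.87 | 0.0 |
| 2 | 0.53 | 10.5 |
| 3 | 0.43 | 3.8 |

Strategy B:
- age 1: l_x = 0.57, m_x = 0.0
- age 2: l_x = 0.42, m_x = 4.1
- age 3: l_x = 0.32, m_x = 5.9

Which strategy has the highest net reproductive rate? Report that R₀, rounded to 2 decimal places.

Strategy A: R₀ = 0.87×0.0 + 0.53×10.5 + 0.43×3.8 = 7.1990
Strategy B: R₀ = 0.57×0.0 + 0.42×4.1 + 0.32×5.9 = 3.6100
Highest R₀: strategy A with 7.1990.

7.20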